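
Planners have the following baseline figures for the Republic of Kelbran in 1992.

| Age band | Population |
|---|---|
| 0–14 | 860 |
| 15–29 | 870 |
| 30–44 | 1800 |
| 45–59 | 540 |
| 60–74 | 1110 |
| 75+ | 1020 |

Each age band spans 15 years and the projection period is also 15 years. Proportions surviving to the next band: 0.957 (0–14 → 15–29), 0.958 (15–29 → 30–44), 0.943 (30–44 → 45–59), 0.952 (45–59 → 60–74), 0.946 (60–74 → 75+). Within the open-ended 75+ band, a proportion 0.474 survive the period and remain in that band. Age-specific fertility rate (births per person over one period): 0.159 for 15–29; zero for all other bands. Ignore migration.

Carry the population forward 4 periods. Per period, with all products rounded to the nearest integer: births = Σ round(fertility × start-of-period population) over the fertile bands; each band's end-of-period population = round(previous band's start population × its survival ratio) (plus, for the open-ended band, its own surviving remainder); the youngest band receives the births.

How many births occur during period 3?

21

Numbering the bands 1..6 from youngest to oldest:
[period 1]
Births: 870 × 0.159 = 138
Band 2: 860 × 0.957 = 823
Band 3: 870 × 0.958 = 833
Band 4: 1800 × 0.943 = 1697
Band 5: 540 × 0.952 = 514
Band 6: 1110 × 0.946 + 1020 × 0.474 = 1050 + 483 = 1533
Population now: 0–14=138, 15–29=823, 30–44=833, 45–59=1697, 60–74=514, 75+=1533
[period 2]
Births: 823 × 0.159 = 131
Band 2: 138 × 0.957 = 132
Band 3: 823 × 0.958 = 788
Band 4: 833 × 0.943 = 786
Band 5: 1697 × 0.952 = 1616
Band 6: 514 × 0.946 + 1533 × 0.474 = 486 + 727 = 1213
Population now: 0–14=131, 15–29=132, 30–44=788, 45–59=786, 60–74=1616, 75+=1213
[period 3]
Births: 132 × 0.159 = 21
Band 2: 131 × 0.957 = 125
Band 3: 132 × 0.958 = 126
Band 4: 788 × 0.943 = 743
Band 5: 786 × 0.952 = 748
Band 6: 1616 × 0.946 + 1213 × 0.474 = 1529 + 575 = 2104
Population now: 0–14=21, 15–29=125, 30–44=126, 45–59=743, 60–74=748, 75+=2104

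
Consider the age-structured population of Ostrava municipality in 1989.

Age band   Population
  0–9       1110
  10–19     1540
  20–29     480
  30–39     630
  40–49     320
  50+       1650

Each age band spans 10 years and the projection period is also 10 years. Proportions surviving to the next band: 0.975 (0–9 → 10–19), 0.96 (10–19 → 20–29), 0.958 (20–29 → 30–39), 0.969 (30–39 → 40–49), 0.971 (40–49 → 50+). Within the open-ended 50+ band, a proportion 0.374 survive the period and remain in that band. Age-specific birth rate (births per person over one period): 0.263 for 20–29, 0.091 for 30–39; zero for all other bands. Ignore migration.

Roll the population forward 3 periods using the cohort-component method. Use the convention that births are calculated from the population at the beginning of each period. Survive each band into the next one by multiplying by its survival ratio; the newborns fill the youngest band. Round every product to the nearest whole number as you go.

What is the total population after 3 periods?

4144

Period 1.
Births: 480 × 0.263 = 126, 630 × 0.091 = 57 — total 183
10–19: 1110 × 0.975 = 1082
20–29: 1540 × 0.96 = 1478
30–39: 480 × 0.958 = 460
40–49: 630 × 0.969 = 610
50+: 320 × 0.971 + 1650 × 0.374 = 311 + 617 = 928
End of period: [183, 1082, 1478, 460, 610, 928]
Period 2.
Births: 1478 × 0.263 = 389, 460 × 0.091 = 42 — total 431
10–19: 183 × 0.975 = 178
20–29: 1082 × 0.96 = 1039
30–39: 1478 × 0.958 = 1416
40–49: 460 × 0.969 = 446
50+: 610 × 0.971 + 928 × 0.374 = 592 + 347 = 939
End of period: [431, 178, 1039, 1416, 446, 939]
Period 3.
Births: 1039 × 0.263 = 273, 1416 × 0.091 = 129 — total 402
10–19: 431 × 0.975 = 420
20–29: 178 × 0.96 = 171
30–39: 1039 × 0.958 = 995
40–49: 1416 × 0.969 = 1372
50+: 446 × 0.971 + 939 × 0.374 = 433 + 351 = 784
End of period: [402, 420, 171, 995, 1372, 784]
Total after period 3: 402 + 420 + 171 + 995 + 1372 + 784 = 4144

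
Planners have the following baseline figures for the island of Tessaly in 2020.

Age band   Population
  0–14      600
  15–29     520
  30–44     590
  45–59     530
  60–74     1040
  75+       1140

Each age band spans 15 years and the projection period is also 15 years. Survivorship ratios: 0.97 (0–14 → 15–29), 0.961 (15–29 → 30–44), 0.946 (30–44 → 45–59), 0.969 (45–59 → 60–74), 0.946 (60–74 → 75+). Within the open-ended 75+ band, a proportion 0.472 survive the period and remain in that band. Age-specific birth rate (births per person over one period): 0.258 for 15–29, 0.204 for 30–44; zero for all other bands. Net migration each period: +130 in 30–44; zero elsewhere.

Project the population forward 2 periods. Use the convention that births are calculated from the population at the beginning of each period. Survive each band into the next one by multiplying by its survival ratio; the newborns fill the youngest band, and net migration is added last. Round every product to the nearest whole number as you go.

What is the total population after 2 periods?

Numbering the bands 1..6 from youngest to oldest:
After projecting period 1:
Births: 520 × 0.258 = 134  |  590 × 0.204 = 120 ⇒ total 254
Band 2: 600 × 0.97 = 582
Band 3: 520 × 0.961 = 500
Band 4: 590 × 0.946 = 558
Band 5: 530 × 0.969 = 514
Band 6: 1040 × 0.946 + 1140 × 0.472 = 984 + 538 = 1522
Net migration: Band 3 + 130 → 630
End of period: [254, 582, 630, 558, 514, 1522]
After projecting period 2:
Births: 582 × 0.258 = 150  |  630 × 0.204 = 129 ⇒ total 279
Band 2: 254 × 0.97 = 246
Band 3: 582 × 0.961 = 559
Band 4: 630 × 0.946 = 596
Band 5: 558 × 0.969 = 541
Band 6: 514 × 0.946 + 1522 × 0.472 = 486 + 718 = 1204
Net migration: Band 3 + 130 → 689
End of period: [279, 246, 689, 596, 541, 1204]
Total after period 2: 279 + 246 + 689 + 596 + 541 + 1204 = 3555

3555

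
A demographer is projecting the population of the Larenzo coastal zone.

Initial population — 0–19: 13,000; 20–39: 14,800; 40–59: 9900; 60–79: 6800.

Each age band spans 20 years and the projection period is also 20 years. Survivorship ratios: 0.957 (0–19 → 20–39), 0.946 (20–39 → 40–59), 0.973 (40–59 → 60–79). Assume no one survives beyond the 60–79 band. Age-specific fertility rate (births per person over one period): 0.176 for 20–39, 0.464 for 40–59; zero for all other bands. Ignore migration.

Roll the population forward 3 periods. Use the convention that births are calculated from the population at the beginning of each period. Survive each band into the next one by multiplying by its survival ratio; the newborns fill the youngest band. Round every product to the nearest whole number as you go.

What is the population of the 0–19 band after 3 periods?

6673

Numbering the bands 1..4 from youngest to oldest:
[period 1]
Births: 14800 × 0.176 = 2605 ; 9900 × 0.464 = 4594 — total 7199
Band 2: 13000 × 0.957 = 12441
Band 3: 14800 × 0.946 = 14001
Band 4: 9900 × 0.973 = 9633
Giving 7199 / 12441 / 14001 / 9633.
[period 2]
Births: 12441 × 0.176 = 2190 ; 14001 × 0.464 = 6496 — total 8686
Band 2: 7199 × 0.957 = 6889
Band 3: 12441 × 0.946 = 11769
Band 4: 14001 × 0.973 = 13623
Giving 8686 / 6889 / 11769 / 13623.
[period 3]
Births: 6889 × 0.176 = 1212 ; 11769 × 0.464 = 5461 — total 6673
Band 2: 8686 × 0.957 = 8313
Band 3: 6889 × 0.946 = 6517
Band 4: 11769 × 0.973 = 11451
Giving 6673 / 8313 / 6517 / 11451.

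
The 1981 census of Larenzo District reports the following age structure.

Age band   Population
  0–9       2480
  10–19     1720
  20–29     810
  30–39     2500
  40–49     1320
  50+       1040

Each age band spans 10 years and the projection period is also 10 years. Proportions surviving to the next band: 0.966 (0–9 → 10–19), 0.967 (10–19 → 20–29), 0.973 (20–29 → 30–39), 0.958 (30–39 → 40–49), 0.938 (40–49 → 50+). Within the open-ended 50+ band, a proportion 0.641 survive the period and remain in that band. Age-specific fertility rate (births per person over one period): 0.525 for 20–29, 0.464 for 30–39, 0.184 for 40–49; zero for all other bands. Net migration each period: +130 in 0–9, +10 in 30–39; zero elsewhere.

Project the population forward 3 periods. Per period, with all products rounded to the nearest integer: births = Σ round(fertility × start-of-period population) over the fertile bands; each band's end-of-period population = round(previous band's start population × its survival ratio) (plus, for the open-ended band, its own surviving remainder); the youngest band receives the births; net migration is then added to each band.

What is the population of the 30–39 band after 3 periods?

2264

After projecting period 1:
Births: 810 × 0.525 = 425  |  2500 × 0.464 = 1160  |  1320 × 0.184 = 243 ⇒ total 1828
10–19: 2480 × 0.966 = 2396
20–29: 1720 × 0.967 = 1663
30–39: 810 × 0.973 = 788
40–49: 2500 × 0.958 = 2395
50+: 1320 × 0.938 + 1040 × 0.641 = 1238 + 667 = 1905
Net migration: 0–9 + 130 → 1958; 30–39 + 10 → 798
→ [1958, 2396, 1663, 798, 2395, 1905]
After projecting period 2:
Births: 1663 × 0.525 = 873  |  798 × 0.464 = 370  |  2395 × 0.184 = 441 ⇒ total 1684
10–19: 1958 × 0.966 = 1891
20–29: 2396 × 0.967 = 2317
30–39: 1663 × 0.973 = 1618
40–49: 798 × 0.958 = 764
50+: 2395 × 0.938 + 1905 × 0.641 = 2247 + 1221 = 3468
Net migration: 0–9 + 130 → 1814; 30–39 + 10 → 1628
→ [1814, 1891, 2317, 1628, 764, 3468]
After projecting period 3:
Births: 2317 × 0.525 = 1216  |  1628 × 0.464 = 755  |  764 × 0.184 = 141 ⇒ total 2112
10–19: 1814 × 0.966 = 1752
20–29: 1891 × 0.967 = 1829
30–39: 2317 × 0.973 = 2254
40–49: 1628 × 0.958 = 1560
50+: 764 × 0.938 + 3468 × 0.641 = 717 + 2223 = 2940
Net migration: 0–9 + 130 → 2242; 30–39 + 10 → 2264
→ [2242, 1752, 1829, 2264, 1560, 2940]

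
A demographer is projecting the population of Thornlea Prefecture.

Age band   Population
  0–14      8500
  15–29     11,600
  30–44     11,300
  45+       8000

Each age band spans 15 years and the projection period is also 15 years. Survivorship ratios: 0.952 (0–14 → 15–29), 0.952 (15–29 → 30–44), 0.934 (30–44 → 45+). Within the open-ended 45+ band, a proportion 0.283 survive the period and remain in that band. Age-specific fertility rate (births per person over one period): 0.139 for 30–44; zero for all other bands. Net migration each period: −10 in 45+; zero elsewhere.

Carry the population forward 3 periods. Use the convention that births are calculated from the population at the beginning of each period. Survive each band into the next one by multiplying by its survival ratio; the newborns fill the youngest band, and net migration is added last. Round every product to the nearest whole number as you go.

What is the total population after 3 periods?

15084

After projecting period 1:
Births: 11300 × 0.139 = 1571
15–29: 8500 × 0.952 = 8092
30–44: 11600 × 0.952 = 11043
45+: 11300 × 0.934 + 8000 × 0.283 = 10554 + 2264 = 12818
Net migration: 45+ − 10 → 12808
Giving 1571 / 8092 / 11043 / 12808.
After projecting period 2:
Births: 11043 × 0.139 = 1535
15–29: 1571 × 0.952 = 1496
30–44: 8092 × 0.952 = 7704
45+: 11043 × 0.934 + 12808 × 0.283 = 10314 + 3625 = 13939
Net migration: 45+ − 10 → 13929
Giving 1535 / 1496 / 7704 / 13929.
After projecting period 3:
Births: 7704 × 0.139 = 1071
15–29: 1535 × 0.952 = 1461
30–44: 1496 × 0.952 = 1424
45+: 7704 × 0.934 + 13929 × 0.283 = 7196 + 3942 = 11138
Net migration: 45+ − 10 → 11128
Giving 1071 / 1461 / 1424 / 11128.
Total after period 3: 1071 + 1461 + 1424 + 11128 = 15084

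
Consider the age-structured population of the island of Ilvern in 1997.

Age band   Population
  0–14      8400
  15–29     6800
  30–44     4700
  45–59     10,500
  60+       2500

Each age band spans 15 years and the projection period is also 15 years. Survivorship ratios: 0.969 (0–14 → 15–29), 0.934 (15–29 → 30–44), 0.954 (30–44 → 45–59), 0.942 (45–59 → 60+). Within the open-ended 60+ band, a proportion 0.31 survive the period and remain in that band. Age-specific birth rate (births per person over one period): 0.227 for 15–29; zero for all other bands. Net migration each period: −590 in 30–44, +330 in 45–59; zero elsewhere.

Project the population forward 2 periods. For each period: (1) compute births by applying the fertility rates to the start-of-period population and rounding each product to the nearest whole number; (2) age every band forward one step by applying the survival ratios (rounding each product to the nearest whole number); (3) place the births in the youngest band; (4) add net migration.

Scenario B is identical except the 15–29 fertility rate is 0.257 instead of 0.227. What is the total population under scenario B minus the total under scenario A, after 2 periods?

After projecting period 1:
Births: 6800 × 0.227 = 1544
15–29: 8400 × 0.969 = 8140
30–44: 6800 × 0.934 = 6351
45–59: 4700 × 0.954 = 4484
60+: 10500 × 0.942 + 2500 × 0.31 = 9891 + 775 = 10666
Net migration: 30–44 − 590 → 5761; 45–59 + 330 → 4814
Giving 1544 / 8140 / 5761 / 4814 / 10666.
After projecting period 2:
Births: 8140 × 0.227 = 1848
15–29: 1544 × 0.969 = 1496
30–44: 8140 × 0.934 = 7603
45–59: 5761 × 0.954 = 5496
60+: 4814 × 0.942 + 10666 × 0.31 = 4535 + 3306 = 7841
Net migration: 30–44 − 590 → 7013; 45–59 + 330 → 5826
Giving 1848 / 1496 / 7013 / 5826 / 7841.
Scenario A total after 2 periods: 24024
Scenario B projection —
After projecting period 1:
Births: 6800 × 0.257 = 1748
15–29: 8400 × 0.969 = 8140
30–44: 6800 × 0.934 = 6351
45–59: 4700 × 0.954 = 4484
60+: 10500 × 0.942 + 2500 × 0.31 = 9891 + 775 = 10666
Net migration: 30–44 − 590 → 5761; 45–59 + 330 → 4814
Giving 1748 / 8140 / 5761 / 4814 / 10666.
After projecting period 2:
Births: 8140 × 0.257 = 2092
15–29: 1748 × 0.969 = 1694
30–44: 8140 × 0.934 = 7603
45–59: 5761 × 0.954 = 5496
60+: 4814 × 0.942 + 10666 × 0.31 = 4535 + 3306 = 7841
Net migration: 30–44 − 590 → 7013; 45–59 + 330 → 5826
Giving 2092 / 1694 / 7013 / 5826 / 7841.
Scenario B total after 2 periods: 24466
Difference B − A = 24466 − 24024 = 442

442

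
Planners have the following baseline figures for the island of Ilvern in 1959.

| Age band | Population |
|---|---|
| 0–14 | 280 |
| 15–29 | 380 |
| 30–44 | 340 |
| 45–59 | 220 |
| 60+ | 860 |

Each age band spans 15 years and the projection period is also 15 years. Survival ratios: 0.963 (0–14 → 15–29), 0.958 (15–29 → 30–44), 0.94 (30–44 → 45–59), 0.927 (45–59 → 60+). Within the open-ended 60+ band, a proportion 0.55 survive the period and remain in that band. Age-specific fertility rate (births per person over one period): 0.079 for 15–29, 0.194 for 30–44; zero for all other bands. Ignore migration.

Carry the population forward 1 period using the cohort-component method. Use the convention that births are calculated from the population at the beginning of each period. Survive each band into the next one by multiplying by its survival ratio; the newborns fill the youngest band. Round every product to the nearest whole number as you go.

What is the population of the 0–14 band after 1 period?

96

Period 1.
Births: 380 × 0.079 = 30 ; 340 × 0.194 = 66 — total 96
15–29: 280 × 0.963 = 270
30–44: 380 × 0.958 = 364
45–59: 340 × 0.94 = 320
60+: 220 × 0.927 + 860 × 0.55 = 204 + 473 = 677
Population now: 0–14=96, 15–29=270, 30–44=364, 45–59=320, 60+=677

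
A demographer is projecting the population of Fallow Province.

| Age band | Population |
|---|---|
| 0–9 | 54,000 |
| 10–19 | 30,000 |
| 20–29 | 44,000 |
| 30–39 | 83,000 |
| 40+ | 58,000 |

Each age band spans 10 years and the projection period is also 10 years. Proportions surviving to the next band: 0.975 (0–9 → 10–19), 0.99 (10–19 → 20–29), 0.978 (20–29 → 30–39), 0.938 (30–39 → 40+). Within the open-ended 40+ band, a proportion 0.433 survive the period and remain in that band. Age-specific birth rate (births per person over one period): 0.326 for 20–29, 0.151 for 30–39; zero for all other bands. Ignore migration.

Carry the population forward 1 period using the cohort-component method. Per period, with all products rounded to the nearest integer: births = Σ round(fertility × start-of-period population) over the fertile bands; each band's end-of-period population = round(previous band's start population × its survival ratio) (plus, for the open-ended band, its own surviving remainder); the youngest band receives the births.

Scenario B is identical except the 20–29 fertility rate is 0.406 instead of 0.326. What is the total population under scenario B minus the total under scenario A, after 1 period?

Period 1:
Births: 44000 × 0.326 = 14344 ; 83000 × 0.151 = 12533 — total 26877
10–19: 54000 × 0.975 = 52650
20–29: 30000 × 0.99 = 29700
30–39: 44000 × 0.978 = 43032
40+: 83000 × 0.938 + 58000 × 0.433 = 77854 + 25114 = 102968
→ [26877, 52650, 29700, 43032, 102968]
Scenario A total after 1 period: 255227
Scenario B projection —
Period 1:
Births: 44000 × 0.406 = 17864 ; 83000 × 0.151 = 12533 — total 30397
10–19: 54000 × 0.975 = 52650
20–29: 30000 × 0.99 = 29700
30–39: 44000 × 0.978 = 43032
40+: 83000 × 0.938 + 58000 × 0.433 = 77854 + 25114 = 102968
→ [30397, 52650, 29700, 43032, 102968]
Scenario B total after 1 period: 258747
Difference B − A = 258747 − 255227 = 3520

3520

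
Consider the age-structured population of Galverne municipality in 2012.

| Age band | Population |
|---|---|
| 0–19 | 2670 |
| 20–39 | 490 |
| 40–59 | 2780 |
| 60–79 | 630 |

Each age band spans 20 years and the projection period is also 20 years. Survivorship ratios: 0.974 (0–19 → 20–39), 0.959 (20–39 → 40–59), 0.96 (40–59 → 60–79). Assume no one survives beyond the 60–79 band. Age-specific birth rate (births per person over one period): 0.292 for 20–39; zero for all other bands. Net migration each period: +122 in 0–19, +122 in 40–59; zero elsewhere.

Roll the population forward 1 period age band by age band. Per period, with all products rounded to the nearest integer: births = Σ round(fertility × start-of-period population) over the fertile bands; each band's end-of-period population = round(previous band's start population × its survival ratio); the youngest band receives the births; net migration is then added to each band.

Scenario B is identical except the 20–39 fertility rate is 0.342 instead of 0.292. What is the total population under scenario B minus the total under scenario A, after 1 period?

25

(Groups numbered youngest = 1 to oldest = 4.)
[period 1]
Births: 490 × 0.292 = 143
Group 2: 2670 × 0.974 = 2601
Group 3: 490 × 0.959 = 470
Group 4: 2780 × 0.96 = 2669
Net migration: Group 1 + 122 → 265; Group 3 + 122 → 592
→ [265, 2601, 592, 2669]
Scenario A total after 1 period: 6127
Scenario B projection —
[period 1]
Births: 490 × 0.342 = 168
Group 2: 2670 × 0.974 = 2601
Group 3: 490 × 0.959 = 470
Group 4: 2780 × 0.96 = 2669
Net migration: Group 1 + 122 → 290; Group 3 + 122 → 592
→ [290, 2601, 592, 2669]
Scenario B total after 1 period: 6152
Difference B − A = 6152 − 6127 = 25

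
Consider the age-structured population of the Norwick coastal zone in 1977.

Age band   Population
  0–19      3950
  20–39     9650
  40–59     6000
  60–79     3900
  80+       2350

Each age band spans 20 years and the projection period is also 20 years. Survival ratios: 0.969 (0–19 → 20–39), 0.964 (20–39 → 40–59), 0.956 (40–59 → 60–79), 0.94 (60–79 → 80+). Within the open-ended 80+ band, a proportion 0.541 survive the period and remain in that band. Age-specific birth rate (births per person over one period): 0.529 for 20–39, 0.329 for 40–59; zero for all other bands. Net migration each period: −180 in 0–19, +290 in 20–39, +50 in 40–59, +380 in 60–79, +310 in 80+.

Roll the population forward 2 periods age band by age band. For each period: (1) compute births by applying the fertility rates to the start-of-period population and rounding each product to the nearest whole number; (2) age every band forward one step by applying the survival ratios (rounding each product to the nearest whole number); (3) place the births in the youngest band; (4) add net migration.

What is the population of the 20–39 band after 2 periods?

[period 1]
Births: 9650 * 0.529 = 5105 ; 6000 * 0.329 = 1974 ⇒ total 7079
20–39: 3950 * 0.969 = 3828
40–59: 9650 * 0.964 = 9303
60–79: 6000 * 0.956 = 5736
80+: 3900 * 0.94 + 2350 * 0.541 = 3666 + 1271 = 4937
Net migration: 0–19 − 180 → 6899; 20–39 + 290 → 4118; 40–59 + 50 → 9353; 60–79 + 380 → 6116; 80+ + 310 → 5247
Population now: 0–19=6899, 20–39=4118, 40–59=9353, 60–79=6116, 80+=5247
[period 2]
Births: 4118 * 0.529 = 2178 ; 9353 * 0.329 = 3077 ⇒ total 5255
20–39: 6899 * 0.969 = 6685
40–59: 4118 * 0.964 = 3970
60–79: 9353 * 0.956 = 8941
80+: 6116 * 0.94 + 5247 * 0.541 = 5749 + 2839 = 8588
Net migration: 0–19 − 180 → 5075; 20–39 + 290 → 6975; 40–59 + 50 → 4020; 60–79 + 380 → 9321; 80+ + 310 → 8898
Population now: 0–19=5075, 20–39=6975, 40–59=4020, 60–79=9321, 80+=8898

6975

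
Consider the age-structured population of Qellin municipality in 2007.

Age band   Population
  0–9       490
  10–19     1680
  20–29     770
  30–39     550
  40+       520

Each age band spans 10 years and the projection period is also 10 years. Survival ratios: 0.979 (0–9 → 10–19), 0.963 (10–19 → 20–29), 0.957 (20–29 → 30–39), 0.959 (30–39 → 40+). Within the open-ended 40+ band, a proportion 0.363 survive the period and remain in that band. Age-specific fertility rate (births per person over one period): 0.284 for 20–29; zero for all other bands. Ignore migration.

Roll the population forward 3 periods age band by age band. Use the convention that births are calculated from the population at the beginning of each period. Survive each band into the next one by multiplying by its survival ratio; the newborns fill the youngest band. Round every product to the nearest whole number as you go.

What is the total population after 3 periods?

3065

Period 1:
Births: 770 × 0.284 = 219
10–19: 490 × 0.979 = 480
20–29: 1680 × 0.963 = 1618
30–39: 770 × 0.957 = 737
40+: 550 × 0.959 + 520 × 0.363 = 527 + 189 = 716
Giving 219 / 480 / 1618 / 737 / 716.
Period 2:
Births: 1618 × 0.284 = 460
10–19: 219 × 0.979 = 214
20–29: 480 × 0.963 = 462
30–39: 1618 × 0.957 = 1548
40+: 737 × 0.959 + 716 × 0.363 = 707 + 260 = 967
Giving 460 / 214 / 462 / 1548 / 967.
Period 3:
Births: 462 × 0.284 = 131
10–19: 460 × 0.979 = 450
20–29: 214 × 0.963 = 206
30–39: 462 × 0.957 = 442
40+: 1548 × 0.959 + 967 × 0.363 = 1485 + 351 = 1836
Giving 131 / 450 / 206 / 442 / 1836.
Total after period 3: 131 + 450 + 206 + 442 + 1836 = 3065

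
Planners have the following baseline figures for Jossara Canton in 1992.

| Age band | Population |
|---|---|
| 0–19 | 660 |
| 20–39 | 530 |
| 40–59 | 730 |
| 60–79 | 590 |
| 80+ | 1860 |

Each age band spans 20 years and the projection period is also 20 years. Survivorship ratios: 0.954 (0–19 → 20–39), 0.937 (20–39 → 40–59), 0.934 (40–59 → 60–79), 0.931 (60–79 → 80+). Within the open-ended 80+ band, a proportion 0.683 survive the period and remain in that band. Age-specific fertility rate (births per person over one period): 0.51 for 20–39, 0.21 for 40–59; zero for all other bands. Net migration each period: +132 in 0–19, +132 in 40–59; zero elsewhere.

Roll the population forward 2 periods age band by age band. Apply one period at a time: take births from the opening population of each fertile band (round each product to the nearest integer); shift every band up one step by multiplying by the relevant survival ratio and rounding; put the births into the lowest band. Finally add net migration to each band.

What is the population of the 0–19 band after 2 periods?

585

After projecting period 1:
Births: 530 × 0.51 = 270, 730 × 0.21 = 153 ⇒ total 423
20–39: 660 × 0.954 = 630
40–59: 530 × 0.937 = 497
60–79: 730 × 0.934 = 682
80+: 590 × 0.931 + 1860 × 0.683 = 549 + 1270 = 1819
Net migration: 0–19 + 132 → 555; 40–59 + 132 → 629
End of period: [555, 630, 629, 682, 1819]
After projecting period 2:
Births: 630 × 0.51 = 321, 629 × 0.21 = 132 ⇒ total 453
20–39: 555 × 0.954 = 529
40–59: 630 × 0.937 = 590
60–79: 629 × 0.934 = 587
80+: 682 × 0.931 + 1819 × 0.683 = 635 + 1242 = 1877
Net migration: 0–19 + 132 → 585; 40–59 + 132 → 722
End of period: [585, 529, 722, 587, 1877]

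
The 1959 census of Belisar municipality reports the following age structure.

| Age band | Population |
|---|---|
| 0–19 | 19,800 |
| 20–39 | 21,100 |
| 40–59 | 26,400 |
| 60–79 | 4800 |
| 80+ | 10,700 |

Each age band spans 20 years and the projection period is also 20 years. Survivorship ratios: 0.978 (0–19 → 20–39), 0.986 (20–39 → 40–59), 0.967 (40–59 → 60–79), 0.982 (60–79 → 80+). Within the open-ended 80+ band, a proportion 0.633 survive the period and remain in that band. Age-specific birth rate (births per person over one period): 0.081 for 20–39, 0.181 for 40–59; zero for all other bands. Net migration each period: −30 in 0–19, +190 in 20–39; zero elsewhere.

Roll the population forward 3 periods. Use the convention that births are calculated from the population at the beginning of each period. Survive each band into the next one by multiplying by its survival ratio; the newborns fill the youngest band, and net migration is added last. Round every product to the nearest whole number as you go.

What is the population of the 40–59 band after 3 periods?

6414

(Groups numbered youngest = 1 to oldest = 5.)
After projecting period 1:
Births: 21100 × 0.081 = 1709, 26400 × 0.181 = 4778 ⇒ total 6487
Group 2: 19800 × 0.978 = 19364
Group 3: 21100 × 0.986 = 20805
Group 4: 26400 × 0.967 = 25529
Group 5: 4800 × 0.982 + 10700 × 0.633 = 4714 + 6773 = 11487
Net migration: Group 1 − 30 → 6457; Group 2 + 190 → 19554
Giving 6457 / 19554 / 20805 / 25529 / 11487.
After projecting period 2:
Births: 19554 × 0.081 = 1584, 20805 × 0.181 = 3766 ⇒ total 5350
Group 2: 6457 × 0.978 = 6315
Group 3: 19554 × 0.986 = 19280
Group 4: 20805 × 0.967 = 20118
Group 5: 25529 × 0.982 + 11487 × 0.633 = 25069 + 7271 = 32340
Net migration: Group 1 − 30 → 5320; Group 2 + 190 → 6505
Giving 5320 / 6505 / 19280 / 20118 / 32340.
After projecting period 3:
Births: 6505 × 0.081 = 527, 19280 × 0.181 = 3490 ⇒ total 4017
Group 2: 5320 × 0.978 = 5203
Group 3: 6505 × 0.986 = 6414
Group 4: 19280 × 0.967 = 18644
Group 5: 20118 × 0.982 + 32340 × 0.633 = 19756 + 20471 = 40227
Net migration: Group 1 − 30 → 3987; Group 2 + 190 → 5393
Giving 3987 / 5393 / 6414 / 18644 / 40227.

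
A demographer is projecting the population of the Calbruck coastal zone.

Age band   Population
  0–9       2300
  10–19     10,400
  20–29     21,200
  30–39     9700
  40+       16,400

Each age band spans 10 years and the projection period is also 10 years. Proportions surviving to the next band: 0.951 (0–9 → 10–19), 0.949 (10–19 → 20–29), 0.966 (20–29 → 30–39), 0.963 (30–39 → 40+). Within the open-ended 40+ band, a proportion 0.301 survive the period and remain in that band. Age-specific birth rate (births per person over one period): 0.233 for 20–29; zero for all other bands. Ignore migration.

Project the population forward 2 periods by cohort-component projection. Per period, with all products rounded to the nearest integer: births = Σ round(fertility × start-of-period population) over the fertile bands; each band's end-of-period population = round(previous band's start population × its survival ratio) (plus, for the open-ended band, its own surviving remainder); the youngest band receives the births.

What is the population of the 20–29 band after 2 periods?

2075

Numbering the bands 1..5 from youngest to oldest:
After projecting period 1:
Births: 21200 × 0.233 = 4940
Band 2: 2300 × 0.951 = 2187
Band 3: 10400 × 0.949 = 9870
Band 4: 21200 × 0.966 = 20479
Band 5: 9700 × 0.963 + 16400 × 0.301 = 9341 + 4936 = 14277
→ [4940, 2187, 9870, 20479, 14277]
After projecting period 2:
Births: 9870 × 0.233 = 2300
Band 2: 4940 × 0.951 = 4698
Band 3: 2187 × 0.949 = 2075
Band 4: 9870 × 0.966 = 9534
Band 5: 20479 × 0.963 + 14277 × 0.301 = 19721 + 4297 = 24018
→ [2300, 4698, 2075, 9534, 24018]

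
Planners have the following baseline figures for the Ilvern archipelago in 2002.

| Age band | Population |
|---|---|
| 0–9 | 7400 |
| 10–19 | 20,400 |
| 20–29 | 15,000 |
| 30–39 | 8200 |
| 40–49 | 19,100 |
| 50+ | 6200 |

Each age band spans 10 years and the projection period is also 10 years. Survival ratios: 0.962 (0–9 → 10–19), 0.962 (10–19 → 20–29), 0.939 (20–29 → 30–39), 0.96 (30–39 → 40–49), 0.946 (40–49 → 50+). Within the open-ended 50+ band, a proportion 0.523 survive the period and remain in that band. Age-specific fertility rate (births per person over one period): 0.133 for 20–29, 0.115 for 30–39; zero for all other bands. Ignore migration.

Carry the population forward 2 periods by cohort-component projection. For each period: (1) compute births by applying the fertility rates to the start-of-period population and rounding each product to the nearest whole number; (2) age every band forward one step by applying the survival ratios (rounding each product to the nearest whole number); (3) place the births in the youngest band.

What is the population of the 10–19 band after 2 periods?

Period 1:
Births: 15000 × 0.133 = 1995  |  8200 × 0.115 = 943 — total 2938
10–19: 7400 × 0.962 = 7119
20–29: 20400 × 0.962 = 19625
30–39: 15000 × 0.939 = 14085
40–49: 8200 × 0.96 = 7872
50+: 19100 × 0.946 + 6200 × 0.523 = 18069 + 3243 = 21312
→ [2938, 7119, 19625, 14085, 7872, 21312]
Period 2:
Births: 19625 × 0.133 = 2610  |  14085 × 0.115 = 1620 — total 4230
10–19: 2938 × 0.962 = 2826
20–29: 7119 × 0.962 = 6848
30–39: 19625 × 0.939 = 18428
40–49: 14085 × 0.96 = 13522
50+: 7872 × 0.946 + 21312 × 0.523 = 7447 + 11146 = 18593
→ [4230, 2826, 6848, 18428, 13522, 18593]

2826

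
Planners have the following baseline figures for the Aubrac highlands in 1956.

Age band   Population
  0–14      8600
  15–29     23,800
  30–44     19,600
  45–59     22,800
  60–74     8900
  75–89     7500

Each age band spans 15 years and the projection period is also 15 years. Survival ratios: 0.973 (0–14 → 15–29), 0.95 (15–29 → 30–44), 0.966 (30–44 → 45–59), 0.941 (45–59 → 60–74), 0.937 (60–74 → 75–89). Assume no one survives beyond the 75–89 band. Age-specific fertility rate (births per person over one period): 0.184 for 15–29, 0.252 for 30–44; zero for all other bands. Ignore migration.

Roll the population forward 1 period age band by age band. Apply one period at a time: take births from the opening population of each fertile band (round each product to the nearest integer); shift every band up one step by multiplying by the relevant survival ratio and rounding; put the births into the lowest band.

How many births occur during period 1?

9318

After projecting period 1:
Births: 23800 * 0.184 = 4379  |  19600 * 0.252 = 4939 ⇒ total 9318
15–29: 8600 * 0.973 = 8368
30–44: 23800 * 0.95 = 22610
45–59: 19600 * 0.966 = 18934
60–74: 22800 * 0.941 = 21455
75–89: 8900 * 0.937 = 8339
Giving 9318 / 8368 / 22610 / 18934 / 21455 / 8339.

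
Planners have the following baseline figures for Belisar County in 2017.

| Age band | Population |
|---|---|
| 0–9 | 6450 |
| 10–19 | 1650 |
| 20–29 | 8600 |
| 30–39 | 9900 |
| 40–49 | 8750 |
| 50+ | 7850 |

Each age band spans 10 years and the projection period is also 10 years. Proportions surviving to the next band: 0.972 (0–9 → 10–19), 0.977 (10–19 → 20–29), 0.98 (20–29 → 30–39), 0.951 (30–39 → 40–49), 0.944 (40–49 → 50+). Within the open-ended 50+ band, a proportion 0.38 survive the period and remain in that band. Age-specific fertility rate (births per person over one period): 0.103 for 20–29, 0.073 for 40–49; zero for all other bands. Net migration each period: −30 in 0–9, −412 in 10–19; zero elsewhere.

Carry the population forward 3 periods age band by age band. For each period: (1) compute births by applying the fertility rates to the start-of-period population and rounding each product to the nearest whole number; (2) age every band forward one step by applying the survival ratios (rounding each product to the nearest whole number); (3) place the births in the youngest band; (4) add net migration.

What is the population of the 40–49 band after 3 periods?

1503

Numbering the groups 1..6 from youngest to oldest:
After projecting period 1:
Births: 8600 × 0.103 = 886, 8750 × 0.073 = 639 → total 1525
Group 2: 6450 × 0.972 = 6269
Group 3: 1650 × 0.977 = 1612
Group 4: 8600 × 0.98 = 8428
Group 5: 9900 × 0.951 = 9415
Group 6: 8750 × 0.944 + 7850 × 0.38 = 8260 + 2983 = 11243
Net migration: Group 1 − 30 → 1495; Group 2 − 412 → 5857
End of period: [1495, 5857, 1612, 8428, 9415, 11243]
After projecting period 2:
Births: 1612 × 0.103 = 166, 9415 × 0.073 = 687 → total 853
Group 2: 1495 × 0.972 = 1453
Group 3: 5857 × 0.977 = 5722
Group 4: 1612 × 0.98 = 1580
Group 5: 8428 × 0.951 = 8015
Group 6: 9415 × 0.944 + 11243 × 0.38 = 8888 + 4272 = 13160
Net migration: Group 1 − 30 → 823; Group 2 − 412 → 1041
End of period: [823, 1041, 5722, 1580, 8015, 13160]
After projecting period 3:
Births: 5722 × 0.103 = 589, 8015 × 0.073 = 585 → total 1174
Group 2: 823 × 0.972 = 800
Group 3: 1041 × 0.977 = 1017
Group 4: 5722 × 0.98 = 5608
Group 5: 1580 × 0.951 = 1503
Group 6: 8015 × 0.944 + 13160 × 0.38 = 7566 + 5001 = 12567
Net migration: Group 1 − 30 → 1144; Group 2 − 412 → 388
End of period: [1144, 388, 1017, 5608, 1503, 12567]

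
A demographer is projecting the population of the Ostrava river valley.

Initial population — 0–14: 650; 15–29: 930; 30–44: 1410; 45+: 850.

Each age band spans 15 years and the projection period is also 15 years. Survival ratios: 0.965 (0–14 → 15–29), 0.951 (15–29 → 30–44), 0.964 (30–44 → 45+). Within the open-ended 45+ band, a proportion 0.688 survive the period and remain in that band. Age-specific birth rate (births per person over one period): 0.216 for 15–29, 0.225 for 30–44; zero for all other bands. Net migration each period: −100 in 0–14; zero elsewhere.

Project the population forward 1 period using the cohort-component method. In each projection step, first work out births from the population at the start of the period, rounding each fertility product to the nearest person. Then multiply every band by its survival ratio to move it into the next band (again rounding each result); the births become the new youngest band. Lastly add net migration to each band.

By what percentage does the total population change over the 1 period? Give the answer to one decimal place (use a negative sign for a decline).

Period 1:
Births: 930 × 0.216 = 201  |  1410 × 0.225 = 317 — total 518
15–29: 650 × 0.965 = 627
30–44: 930 × 0.951 = 884
45+: 1410 × 0.964 + 850 × 0.688 = 1359 + 585 = 1944
Net migration: 0–14 − 100 → 418
End of period: [418, 627, 884, 1944]
Total: 3840 → 3873; change = 33; percentage change = 0.9%

0.9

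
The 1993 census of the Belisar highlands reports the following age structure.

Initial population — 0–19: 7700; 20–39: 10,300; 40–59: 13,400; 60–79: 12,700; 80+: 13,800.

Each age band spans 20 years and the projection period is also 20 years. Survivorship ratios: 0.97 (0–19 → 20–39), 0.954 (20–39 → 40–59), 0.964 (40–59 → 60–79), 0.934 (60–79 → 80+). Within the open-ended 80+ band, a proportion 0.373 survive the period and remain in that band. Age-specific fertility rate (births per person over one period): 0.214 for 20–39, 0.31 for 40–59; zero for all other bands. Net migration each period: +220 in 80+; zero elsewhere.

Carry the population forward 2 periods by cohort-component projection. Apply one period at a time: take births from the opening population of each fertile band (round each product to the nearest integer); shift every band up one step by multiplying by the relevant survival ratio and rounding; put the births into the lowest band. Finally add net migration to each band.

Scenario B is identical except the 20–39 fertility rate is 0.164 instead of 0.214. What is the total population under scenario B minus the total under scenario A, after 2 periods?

-872

— Period 1 —
Births: 10300 * 0.214 = 2204  |  13400 * 0.31 = 4154 ⇒ total 6358
20–39: 7700 * 0.97 = 7469
40–59: 10300 * 0.954 = 9826
60–79: 13400 * 0.964 = 12918
80+: 12700 * 0.934 + 13800 * 0.373 = 11862 + 5147 = 17009
Net migration: 80+ + 220 → 17229
End of period: [6358, 7469, 9826, 12918, 17229]
— Period 2 —
Births: 7469 * 0.214 = 1598  |  9826 * 0.31 = 3046 ⇒ total 4644
20–39: 6358 * 0.97 = 6167
40–59: 7469 * 0.954 = 7125
60–79: 9826 * 0.964 = 9472
80+: 12918 * 0.934 + 17229 * 0.373 = 12065 + 6426 = 18491
Net migration: 80+ + 220 → 18711
End of period: [4644, 6167, 7125, 9472, 18711]
Scenario A total after 2 periods: 46119
Scenario B projection —
— Period 1 —
Births: 10300 * 0.164 = 1689  |  13400 * 0.31 = 4154 ⇒ total 5843
20–39: 7700 * 0.97 = 7469
40–59: 10300 * 0.954 = 9826
60–79: 13400 * 0.964 = 12918
80+: 12700 * 0.934 + 13800 * 0.373 = 11862 + 5147 = 17009
Net migration: 80+ + 220 → 17229
End of period: [5843, 7469, 9826, 12918, 17229]
— Period 2 —
Births: 7469 * 0.164 = 1225  |  9826 * 0.31 = 3046 ⇒ total 4271
20–39: 5843 * 0.97 = 5668
40–59: 7469 * 0.954 = 7125
60–79: 9826 * 0.964 = 9472
80+: 12918 * 0.934 + 17229 * 0.373 = 12065 + 6426 = 18491
Net migration: 80+ + 220 → 18711
End of period: [4271, 5668, 7125, 9472, 18711]
Scenario B total after 2 periods: 45247
Difference B − A = 45247 − 46119 = -872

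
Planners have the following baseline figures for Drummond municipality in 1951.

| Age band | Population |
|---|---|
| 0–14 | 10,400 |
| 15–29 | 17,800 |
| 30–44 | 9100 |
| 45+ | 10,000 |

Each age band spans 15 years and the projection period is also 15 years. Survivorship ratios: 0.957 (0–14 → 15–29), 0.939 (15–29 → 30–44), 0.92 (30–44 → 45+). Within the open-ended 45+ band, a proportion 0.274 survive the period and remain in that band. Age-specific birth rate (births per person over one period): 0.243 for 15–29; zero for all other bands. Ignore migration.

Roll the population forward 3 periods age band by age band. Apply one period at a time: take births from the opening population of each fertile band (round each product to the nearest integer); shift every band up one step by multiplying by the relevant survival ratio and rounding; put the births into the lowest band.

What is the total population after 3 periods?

— Period 1 —
Births: 17800 × 0.243 = 4325
15–29: 10400 × 0.957 = 9953
30–44: 17800 × 0.939 = 16714
45+: 9100 × 0.92 + 10000 × 0.274 = 8372 + 2740 = 11112
Population now: 0–14=4325, 15–29=9953, 30–44=16714, 45+=11112
— Period 2 —
Births: 9953 × 0.243 = 2419
15–29: 4325 × 0.957 = 4139
30–44: 9953 × 0.939 = 9346
45+: 16714 × 0.92 + 11112 × 0.274 = 15377 + 3045 = 18422
Population now: 0–14=2419, 15–29=4139, 30–44=9346, 45+=18422
— Period 3 —
Births: 4139 × 0.243 = 1006
15–29: 2419 × 0.957 = 2315
30–44: 4139 × 0.939 = 3887
45+: 9346 × 0.92 + 18422 × 0.274 = 8598 + 5048 = 13646
Population now: 0–14=1006, 15–29=2315, 30–44=3887, 45+=13646
Total after period 3: 1006 + 2315 + 3887 + 13646 = 20854

20854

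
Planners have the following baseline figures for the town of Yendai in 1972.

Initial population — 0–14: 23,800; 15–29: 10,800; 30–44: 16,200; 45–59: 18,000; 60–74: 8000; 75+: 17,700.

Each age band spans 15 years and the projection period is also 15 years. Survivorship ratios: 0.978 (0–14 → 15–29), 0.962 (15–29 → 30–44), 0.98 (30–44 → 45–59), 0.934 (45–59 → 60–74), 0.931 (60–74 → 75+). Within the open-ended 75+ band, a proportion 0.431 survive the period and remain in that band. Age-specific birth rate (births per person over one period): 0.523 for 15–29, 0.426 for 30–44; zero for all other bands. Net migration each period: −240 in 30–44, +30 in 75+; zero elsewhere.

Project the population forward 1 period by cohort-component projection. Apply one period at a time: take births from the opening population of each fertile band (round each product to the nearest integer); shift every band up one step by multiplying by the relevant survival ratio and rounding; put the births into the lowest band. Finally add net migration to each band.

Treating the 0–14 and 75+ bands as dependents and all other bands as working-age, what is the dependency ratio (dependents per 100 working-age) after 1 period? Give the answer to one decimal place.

41.8

Numbering the groups 1..6 from youngest to oldest:
Period 1.
Births: 10800 * 0.523 = 5648  |  16200 * 0.426 = 6901 — total 12549
Group 2: 23800 * 0.978 = 23276
Group 3: 10800 * 0.962 = 10390
Group 4: 16200 * 0.98 = 15876
Group 5: 18000 * 0.934 = 16812
Group 6: 8000 * 0.931 + 17700 * 0.431 = 7448 + 7629 = 15077
Net migration: Group 3 − 240 → 10150; Group 6 + 30 → 15107
Population now: 0–14=12549, 15–29=23276, 30–44=10150, 45–59=15876, 60–74=16812, 75+=15107
Dependents (band 0–14 + band 75+) = 12549 + 15107 = 27656; working-age = 66114; ratio = 27656/66114 × 100 = 41.8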